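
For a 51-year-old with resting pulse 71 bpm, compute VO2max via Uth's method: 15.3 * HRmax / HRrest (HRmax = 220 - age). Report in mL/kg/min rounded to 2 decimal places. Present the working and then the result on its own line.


Step 1: HRmax = 220 - 51 = 169 bpm
Step 2: Ratio = 169 / 71 = 2.3803
Step 3: VO2max = 15.3 * 2.3803 = 36.42 mL/kg/min

36.42 mL/kg/min


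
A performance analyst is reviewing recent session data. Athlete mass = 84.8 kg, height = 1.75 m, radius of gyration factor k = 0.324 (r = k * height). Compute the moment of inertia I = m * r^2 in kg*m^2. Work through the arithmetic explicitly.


r = k * height = 0.324 * 1.75 = 0.567 m
r^2 = 0.567^2 = 0.321489
I = 84.8 * 0.321489 = 27.262 kg*m^2

27.262 kg*m^2


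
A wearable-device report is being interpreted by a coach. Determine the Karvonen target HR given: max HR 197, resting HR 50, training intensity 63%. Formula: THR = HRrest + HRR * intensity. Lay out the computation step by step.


HRR = HRmax - HRrest = 197 - 50 = 147
THR = 50 + 147 * 0.63
= 142.61 bpm

142.61 bpm


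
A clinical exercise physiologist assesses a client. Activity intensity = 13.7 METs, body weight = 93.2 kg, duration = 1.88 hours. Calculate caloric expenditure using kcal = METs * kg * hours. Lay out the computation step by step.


kcal = 13.7 * 93.2 * 1.88
= 1276.84 * 1.88
= 2400.46 kcal

2400.46 kcal


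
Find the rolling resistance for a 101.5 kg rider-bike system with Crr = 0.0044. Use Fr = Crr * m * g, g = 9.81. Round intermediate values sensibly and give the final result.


m * g = 101.5 * 9.81 = 995.715 N
Fr = 0.0044 * 995.715 = 4.381 N

4.381 N


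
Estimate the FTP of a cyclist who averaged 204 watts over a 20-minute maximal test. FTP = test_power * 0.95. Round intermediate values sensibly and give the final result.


FTP = 204 * 0.95 = 193.8 W

193.8 W


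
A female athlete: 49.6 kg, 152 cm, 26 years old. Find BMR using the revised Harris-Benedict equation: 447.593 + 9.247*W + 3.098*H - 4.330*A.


Intercept = 447.593
Weight contribution = 9.247 * 49.6 = 458.6512
Height contribution = 3.098 * 152 = 470.896
Age contribution = 4.33 * 26 = 112.58
BMR = 447.593 + 458.6512 + 470.896 - 112.58
= 1264.56 kcal/day

1264.56 kcal/day


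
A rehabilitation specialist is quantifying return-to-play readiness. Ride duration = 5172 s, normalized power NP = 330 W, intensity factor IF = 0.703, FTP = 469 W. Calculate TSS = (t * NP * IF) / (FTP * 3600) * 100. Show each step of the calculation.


Numerator = 5172 * 330 * 0.703 = 1199852.28
Denominator = 469 * 3600 = 1688400
TSS = 1199852.28 / 1688400 * 100
= 71.06

71.06 TSS


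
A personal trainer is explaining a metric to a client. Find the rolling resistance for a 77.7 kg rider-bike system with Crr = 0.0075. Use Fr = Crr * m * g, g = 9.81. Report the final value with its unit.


m * g = 77.7 * 9.81 = 762.237 N
Fr = 0.0075 * 762.237 = 5.717 N

5.717 N


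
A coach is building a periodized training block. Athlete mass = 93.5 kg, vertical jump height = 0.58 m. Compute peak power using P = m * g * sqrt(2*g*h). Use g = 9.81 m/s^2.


sqrt(2 * 9.81 * 0.58) = sqrt(11.3796) = 3.373366 m/s
P = 93.5 * 9.81 * 3.373366
= 3094.17 W

3094.17 W


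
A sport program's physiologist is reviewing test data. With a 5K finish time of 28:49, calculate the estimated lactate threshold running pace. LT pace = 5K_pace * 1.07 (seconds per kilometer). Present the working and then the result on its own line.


Race duration = 1729 s for 5 km
Average pace = 1729 / 5 = 345.8 s/km
LT pace = 345.8 * 1.07
= 370.01 s/km

370.01 s/km


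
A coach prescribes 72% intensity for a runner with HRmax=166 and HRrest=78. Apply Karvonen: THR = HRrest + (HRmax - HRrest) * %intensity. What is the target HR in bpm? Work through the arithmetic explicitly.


Heart rate reserve = 166 - 78 = 88
Intensity fraction = 72 / 100 = 0.72
THR = 78 + 88 * 0.72 = 141.36 bpm

141.36 bpm


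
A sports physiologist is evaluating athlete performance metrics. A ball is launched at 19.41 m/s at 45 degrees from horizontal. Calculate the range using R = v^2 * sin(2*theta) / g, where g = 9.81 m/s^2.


sin(2 * 45) = sin(90) = 1.0
v^2 = 19.41^2 = 376.7481
R = 376.7481 * 1.0 / 9.81
= 38.404 m

38.404 m


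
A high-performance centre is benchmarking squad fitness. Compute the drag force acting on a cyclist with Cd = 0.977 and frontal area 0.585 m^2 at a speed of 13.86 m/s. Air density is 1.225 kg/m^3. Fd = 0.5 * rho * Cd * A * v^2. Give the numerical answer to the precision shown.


Step 1: v^2 = 192.0996
Step 2: Fd = 0.5 * 1.225 * 0.977 * 0.585 * 192.0996
= 67.249 N

67.249 N


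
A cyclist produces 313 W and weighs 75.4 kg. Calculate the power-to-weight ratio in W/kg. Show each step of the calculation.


P/W = power / mass
= 313 / 75.4
= 4.151 W/kg

4.151 W/kg


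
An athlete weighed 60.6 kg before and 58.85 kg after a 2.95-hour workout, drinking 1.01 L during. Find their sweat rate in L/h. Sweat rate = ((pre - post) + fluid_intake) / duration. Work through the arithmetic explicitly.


Body mass change = 1.75 kg
Total sweat loss = 1.75 + 1.01 = 2.76 L
Rate = 2.76 / 2.95 = 0.936 L/h

0.936 L/h


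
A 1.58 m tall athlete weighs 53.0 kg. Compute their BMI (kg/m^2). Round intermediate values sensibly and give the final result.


height^2 = 2.4964 m^2
BMI = 53.0 / 2.4964 = 21.23 kg/m^2

21.23 kg/m^2


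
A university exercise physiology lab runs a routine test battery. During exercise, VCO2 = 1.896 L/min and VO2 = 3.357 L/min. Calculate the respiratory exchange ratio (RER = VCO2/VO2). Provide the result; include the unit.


RER = VCO2 / VO2
= 1.896 / 3.357
= 0.5648

0.5648


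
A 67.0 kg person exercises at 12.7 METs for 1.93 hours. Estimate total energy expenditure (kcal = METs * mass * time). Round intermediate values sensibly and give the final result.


Energy = METs * mass(kg) * time(h)
= 12.7 * 67.0 * 1.93
= 1642.24 kcal

1642.24 kcal


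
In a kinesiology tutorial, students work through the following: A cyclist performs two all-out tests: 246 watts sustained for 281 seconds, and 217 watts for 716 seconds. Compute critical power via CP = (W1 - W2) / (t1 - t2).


W1 = P1 * t1 = 246 * 281 = 69126 J
W2 = P2 * t2 = 217 * 716 = 155372 J
CP = (69126 - 155372) / (281 - 716)
= 198.27 W

198.27 W


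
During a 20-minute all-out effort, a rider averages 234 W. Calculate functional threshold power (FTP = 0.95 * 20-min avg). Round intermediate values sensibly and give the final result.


FTP = 0.95 * 234
= 222.3 W

222.3 W


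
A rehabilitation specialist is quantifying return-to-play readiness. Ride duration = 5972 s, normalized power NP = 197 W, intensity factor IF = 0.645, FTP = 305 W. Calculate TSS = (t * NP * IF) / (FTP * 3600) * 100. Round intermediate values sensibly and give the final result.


Numerator = 5972 * 197 * 0.645 = 758832.18
Denominator = 305 * 3600 = 1098000
TSS = 758832.18 / 1098000 * 100
= 69.11

69.11 TSS


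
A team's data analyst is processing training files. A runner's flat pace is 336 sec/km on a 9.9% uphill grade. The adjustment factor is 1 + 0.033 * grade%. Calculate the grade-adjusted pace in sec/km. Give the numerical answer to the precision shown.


Factor = 1 + 0.033 * 9.9 = 1.3267
Adjusted pace = 336 * 1.3267
= 445.77 sec/km

445.77 s/km


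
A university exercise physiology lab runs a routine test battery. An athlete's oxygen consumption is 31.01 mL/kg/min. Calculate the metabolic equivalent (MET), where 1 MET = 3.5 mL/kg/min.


MET = VO2 / 3.5
= 31.01 / 3.5
= 8.86 METs

8.86 METs


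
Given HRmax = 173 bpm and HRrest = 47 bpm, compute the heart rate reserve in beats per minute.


Heart rate reserve = maximum HR minus resting HR
HRR = 173 - 47 = 126 bpm

126 bpm


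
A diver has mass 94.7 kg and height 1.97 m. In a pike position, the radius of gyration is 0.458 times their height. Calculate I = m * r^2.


r = 0.458 * 1.97 = 0.90226 m
I = m * r^2 = 94.7 * 0.814073 = 77.093 kg*m^2

77.093 kg*m^2


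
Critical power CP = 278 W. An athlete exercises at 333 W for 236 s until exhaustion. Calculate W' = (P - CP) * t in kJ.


P - CP = 333 - 278 = 55 W
W' = 55 * 236 = 12980 J
= 12980 / 1000 = 12.98 kJ

12.98 kJ


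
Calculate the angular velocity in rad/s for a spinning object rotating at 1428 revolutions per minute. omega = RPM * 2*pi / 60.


omega = RPM * 2*pi / 60
= 1428 * 6.28318531 / 60
= 149.54 rad/s

149.54 rad/s


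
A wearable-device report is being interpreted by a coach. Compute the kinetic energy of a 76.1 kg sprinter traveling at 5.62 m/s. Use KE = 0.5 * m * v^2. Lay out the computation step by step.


Velocity squared = 31.5844
KE = 0.5 * 76.1 * 31.5844 = 1201.79 J

1201.79 J


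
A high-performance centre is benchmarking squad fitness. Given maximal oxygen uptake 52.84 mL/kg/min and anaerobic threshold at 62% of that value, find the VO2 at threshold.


Percentage as decimal = 0.62
VO2 at AT = 52.84 * 0.62 = 32.76 mL/kg/min

32.76 mL/kg/min


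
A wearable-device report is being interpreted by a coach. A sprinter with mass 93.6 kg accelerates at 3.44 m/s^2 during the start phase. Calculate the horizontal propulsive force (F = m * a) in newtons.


F = m * a
= 93.6 * 3.44
= 321.98 N

321.98 N


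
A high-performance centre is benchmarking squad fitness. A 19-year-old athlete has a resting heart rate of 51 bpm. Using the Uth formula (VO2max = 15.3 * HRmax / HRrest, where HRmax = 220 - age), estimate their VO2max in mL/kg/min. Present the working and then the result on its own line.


HRmax = 220 - 19 = 201 bpm
Ratio = HRmax / HRrest = 201 / 51 = 3.9412
VO2max = 15.3 * 3.9412 = 60.3 mL/kg/min

60.3 mL/kg/min


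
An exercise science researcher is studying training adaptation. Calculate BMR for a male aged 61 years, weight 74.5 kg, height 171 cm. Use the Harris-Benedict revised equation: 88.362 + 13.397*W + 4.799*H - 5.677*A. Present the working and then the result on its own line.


Substituting values:
W term = 13.397 * 74.5 = 998.0765
H term = 4.799 * 171 = 820.629
A term = 5.677 * 61 = 346.297
BMR = 1560.77 kcal/day

1560.77 kcal/day


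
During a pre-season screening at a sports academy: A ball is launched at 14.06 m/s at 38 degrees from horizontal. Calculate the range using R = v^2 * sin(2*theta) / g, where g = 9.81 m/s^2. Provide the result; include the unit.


sin(2 * 38) = sin(76) = 0.970296
v^2 = 14.06^2 = 197.6836
R = 197.6836 * 0.970296 / 9.81
= 19.553 m

19.553 m


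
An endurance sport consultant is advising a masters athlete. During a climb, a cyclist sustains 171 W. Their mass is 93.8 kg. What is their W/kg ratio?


Power-to-weight = 171 W / 93.8 kg
= 1.823 W/kg

1.823 W/kg


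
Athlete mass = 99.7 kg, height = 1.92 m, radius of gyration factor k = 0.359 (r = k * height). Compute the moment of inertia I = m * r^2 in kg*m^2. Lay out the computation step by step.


r = k * height = 0.359 * 1.92 = 0.68928 m
r^2 = 0.68928^2 = 0.475107
I = 99.7 * 0.475107 = 47.368 kg*m^2

47.368 kg*m^2


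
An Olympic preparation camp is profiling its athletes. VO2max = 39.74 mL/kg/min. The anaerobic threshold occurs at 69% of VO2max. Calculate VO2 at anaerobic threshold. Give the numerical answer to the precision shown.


AT fraction = 69 / 100 = 0.69
AT VO2 = 39.74 * 0.69
= 27.42 mL/kg/min

27.42 mL/kg/min


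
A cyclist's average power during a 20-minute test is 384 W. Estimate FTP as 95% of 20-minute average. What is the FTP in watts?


FTP = 20-min power * 0.95
= 384 * 0.95
= 364.8 W

364.8 W


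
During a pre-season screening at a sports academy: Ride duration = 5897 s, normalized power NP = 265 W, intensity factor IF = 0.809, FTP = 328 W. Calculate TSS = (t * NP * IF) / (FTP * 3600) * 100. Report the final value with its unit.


Numerator = 5897 * 265 * 0.809 = 1264228.345
Denominator = 328 * 3600 = 1180800
TSS = 1264228.345 / 1180800 * 100
= 107.07

107.07 TSS


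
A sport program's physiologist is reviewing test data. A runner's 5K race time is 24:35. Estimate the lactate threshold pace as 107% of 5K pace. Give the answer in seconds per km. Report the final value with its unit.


Total race time = 24*60 + 35 = 1475 seconds
5K pace = 1475 / 5 = 295.0 sec/km
LT pace = 295.0 * 1.07 = 315.65 sec/km

315.65 s/km


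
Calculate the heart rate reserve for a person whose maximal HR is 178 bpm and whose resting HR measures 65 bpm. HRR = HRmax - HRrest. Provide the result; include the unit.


HRmax = 178 bpm
HRrest = 65 bpm
HRR = 178 - 65 = 113 bpm

113 bpm


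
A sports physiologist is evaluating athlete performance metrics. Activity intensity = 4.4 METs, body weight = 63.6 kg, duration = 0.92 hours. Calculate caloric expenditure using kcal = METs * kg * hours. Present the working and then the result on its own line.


kcal = 4.4 * 63.6 * 0.92
= 279.84 * 0.92
= 257.45 kcal

257.45 kcal


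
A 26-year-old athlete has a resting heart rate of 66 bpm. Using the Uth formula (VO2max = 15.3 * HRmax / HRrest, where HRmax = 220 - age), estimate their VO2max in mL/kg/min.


HRmax = 220 - 26 = 194 bpm
Ratio = HRmax / HRrest = 194 / 66 = 2.9394
VO2max = 15.3 * 2.9394 = 44.97 mL/kg/min

44.97 mL/kg/min


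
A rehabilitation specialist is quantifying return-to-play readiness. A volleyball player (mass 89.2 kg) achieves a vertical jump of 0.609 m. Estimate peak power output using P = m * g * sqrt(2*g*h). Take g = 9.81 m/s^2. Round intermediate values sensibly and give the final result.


2 * g * h = 2 * 9.81 * 0.609 = 11.94858
sqrt(11.94858) = 3.456672 m/s
P = 89.2 * 9.81 * 3.456672 = 3024.77 W

3024.77 W


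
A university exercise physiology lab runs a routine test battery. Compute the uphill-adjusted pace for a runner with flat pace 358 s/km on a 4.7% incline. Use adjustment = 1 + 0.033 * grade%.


Adjustment factor = 1 + 0.033 * 4.7 = 1.1551
Grade-adjusted pace = 358 * 1.1551 = 413.53 s/km

413.53 s/km


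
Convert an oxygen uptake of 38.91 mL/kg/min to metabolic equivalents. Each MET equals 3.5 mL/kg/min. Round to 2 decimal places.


One MET = 3.5 mL/kg/min
Number of METs = 38.91 / 3.5
= 11.12 METs

11.12 METs


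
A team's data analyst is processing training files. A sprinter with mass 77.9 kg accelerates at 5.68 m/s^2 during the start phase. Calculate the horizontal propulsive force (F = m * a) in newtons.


F = m * a
= 77.9 * 5.68
= 442.47 N

442.47 N


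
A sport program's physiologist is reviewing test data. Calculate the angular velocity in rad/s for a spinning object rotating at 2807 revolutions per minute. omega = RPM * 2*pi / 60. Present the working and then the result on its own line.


omega = RPM * 2*pi / 60
= 2807 * 6.28318531 / 60
= 293.948 rad/s

293.948 rad/s


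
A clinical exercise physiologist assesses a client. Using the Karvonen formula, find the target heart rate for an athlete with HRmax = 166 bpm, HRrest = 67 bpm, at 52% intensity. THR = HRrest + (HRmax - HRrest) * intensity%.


HRR = 166 - 67 = 99
THR = 67 + 99 * 0.52
= 67 + 51.48
= 118.48 bpm

118.48 bpm


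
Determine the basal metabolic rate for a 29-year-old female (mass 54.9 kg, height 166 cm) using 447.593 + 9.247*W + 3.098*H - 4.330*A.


BMR = 447.593 + 9.247*54.9 + 3.098*166 - 4.330*29
= 1343.95 kcal/day

1343.95 kcal/day


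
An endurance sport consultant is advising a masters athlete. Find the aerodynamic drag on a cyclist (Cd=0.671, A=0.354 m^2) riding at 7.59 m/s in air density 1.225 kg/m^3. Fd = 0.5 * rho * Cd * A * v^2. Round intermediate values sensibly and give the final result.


Fd = 0.5 * 1.225 * 0.671 * 0.354 * 7.59^2
= 0.5 * 1.225 * 0.671 * 0.354 * 57.6081
= 8.381 N

8.381 N


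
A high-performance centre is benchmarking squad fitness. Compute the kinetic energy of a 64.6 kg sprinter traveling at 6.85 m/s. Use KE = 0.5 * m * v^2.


Velocity squared = 46.9225
KE = 0.5 * 64.6 * 46.9225 = 1515.6 J

1515.6 J


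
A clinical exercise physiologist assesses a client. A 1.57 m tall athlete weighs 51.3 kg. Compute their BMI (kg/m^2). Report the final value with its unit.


height^2 = 2.4649 m^2
BMI = 51.3 / 2.4649 = 20.81 kg/m^2

20.81 kg/m^2


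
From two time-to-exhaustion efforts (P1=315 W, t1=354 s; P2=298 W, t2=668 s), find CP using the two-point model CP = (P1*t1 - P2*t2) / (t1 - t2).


Work in trial 1 = 111510 J
Work in trial 2 = 199064 J
Delta work = -87554 J
Delta time = -314 s
CP = -87554 / -314 = 278.83 W

278.83 W


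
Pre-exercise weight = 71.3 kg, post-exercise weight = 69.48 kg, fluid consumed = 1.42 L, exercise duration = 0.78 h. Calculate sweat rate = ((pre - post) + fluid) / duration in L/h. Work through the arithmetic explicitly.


Weight loss = 71.3 - 69.48 = 1.82 kg (approx L)
Total sweat = 1.82 + 1.42 = 3.24 L
Sweat rate = 3.24 / 0.78 = 4.154 L/h

4.154 L/h


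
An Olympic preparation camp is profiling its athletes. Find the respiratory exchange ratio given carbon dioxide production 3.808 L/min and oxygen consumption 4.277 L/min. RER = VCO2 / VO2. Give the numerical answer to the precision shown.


VCO2 = 3.808 L/min
VO2 = 4.277 L/min
RER = 3.808 / 4.277 = 0.8903

0.8903


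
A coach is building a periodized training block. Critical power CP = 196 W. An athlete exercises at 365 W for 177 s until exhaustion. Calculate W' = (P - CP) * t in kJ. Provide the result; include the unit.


P - CP = 365 - 196 = 169 W
W' = 169 * 177 = 29913 J
= 29913 / 1000 = 29.913 kJ

29.913 kJ


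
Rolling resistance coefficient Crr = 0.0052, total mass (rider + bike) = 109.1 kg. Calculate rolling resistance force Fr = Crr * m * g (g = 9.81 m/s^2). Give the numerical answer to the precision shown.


Fr = Crr * m * g
= 0.0052 * 109.1 * 9.81
= 5.565 N

5.565 N


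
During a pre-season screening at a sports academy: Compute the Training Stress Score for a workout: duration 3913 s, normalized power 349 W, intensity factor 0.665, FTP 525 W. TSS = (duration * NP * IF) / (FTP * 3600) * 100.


Product = 3913 * 349 * 0.665 = 908148.605
Base = 525 * 3600 = 1890000
TSS = 908148.605 / 1890000 * 100 = 48.05

48.05 TSS


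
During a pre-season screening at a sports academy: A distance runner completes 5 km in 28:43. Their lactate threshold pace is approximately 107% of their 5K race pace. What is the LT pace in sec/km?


Convert to seconds: 28 min 43 s = 1723 s
Pace per km = 1723 / 5 = 344.6 s/km
LT pace = 344.6 * 1.07 = 368.72 s/km

368.72 s/km


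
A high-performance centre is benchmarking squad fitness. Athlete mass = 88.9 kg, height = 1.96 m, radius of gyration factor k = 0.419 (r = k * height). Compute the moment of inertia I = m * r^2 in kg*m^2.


r = k * height = 0.419 * 1.96 = 0.82124 m
r^2 = 0.82124^2 = 0.674435
I = 88.9 * 0.674435 = 59.957 kg*m^2

59.957 kg*m^2


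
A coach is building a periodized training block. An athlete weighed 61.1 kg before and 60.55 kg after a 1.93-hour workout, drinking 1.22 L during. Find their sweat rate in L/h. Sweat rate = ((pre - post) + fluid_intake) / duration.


Body mass change = 0.55 kg
Total sweat loss = 0.55 + 1.22 = 1.77 L
Rate = 1.77 / 1.93 = 0.917 L/h

0.917 L/h


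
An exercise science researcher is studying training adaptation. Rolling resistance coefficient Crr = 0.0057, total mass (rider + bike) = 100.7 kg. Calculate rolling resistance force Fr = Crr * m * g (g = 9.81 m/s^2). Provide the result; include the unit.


Fr = Crr * m * g
= 0.0057 * 100.7 * 9.81
= 5.631 N

5.631 N


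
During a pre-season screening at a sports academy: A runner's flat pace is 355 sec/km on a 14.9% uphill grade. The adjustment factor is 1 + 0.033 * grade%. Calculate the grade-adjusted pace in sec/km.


Factor = 1 + 0.033 * 14.9 = 1.4917
Adjusted pace = 355 * 1.4917
= 529.55 sec/km

529.55 s/km


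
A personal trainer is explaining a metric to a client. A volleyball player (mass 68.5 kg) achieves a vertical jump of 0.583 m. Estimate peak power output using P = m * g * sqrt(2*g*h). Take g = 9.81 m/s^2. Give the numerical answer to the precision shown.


2 * g * h = 2 * 9.81 * 0.583 = 11.43846
sqrt(11.43846) = 3.382079 m/s
P = 68.5 * 9.81 * 3.382079 = 2272.71 W

2272.71 W


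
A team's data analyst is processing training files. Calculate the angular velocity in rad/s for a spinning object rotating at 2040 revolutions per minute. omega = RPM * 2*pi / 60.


omega = RPM * 2*pi / 60
= 2040 * 6.28318531 / 60
= 213.628 rad/s

213.628 rad/s


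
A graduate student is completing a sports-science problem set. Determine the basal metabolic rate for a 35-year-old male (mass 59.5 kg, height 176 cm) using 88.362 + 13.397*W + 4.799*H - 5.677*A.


BMR = 88.362 + 13.397*59.5 + 4.799*176 - 5.677*35
= 1531.41 kcal/day

1531.41 kcal/day


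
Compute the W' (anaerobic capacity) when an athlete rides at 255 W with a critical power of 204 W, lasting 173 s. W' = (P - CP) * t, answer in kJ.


Above-CP power = 51 W
Duration = 173 s
W' = 51 * 173 = 8823 J
Convert: 8823 / 1000 = 8.823 kJ

8.823 kJ


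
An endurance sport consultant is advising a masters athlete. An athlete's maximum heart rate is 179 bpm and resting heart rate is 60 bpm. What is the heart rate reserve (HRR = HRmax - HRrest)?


HRR = HRmax - HRrest
= 179 - 60
= 119 bpm

119 bpm


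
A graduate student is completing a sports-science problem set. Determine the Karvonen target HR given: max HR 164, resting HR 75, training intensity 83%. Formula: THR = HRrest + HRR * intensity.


HRR = HRmax - HRrest = 164 - 75 = 89
THR = 75 + 89 * 0.83
= 148.87 bpm

148.87 bpm


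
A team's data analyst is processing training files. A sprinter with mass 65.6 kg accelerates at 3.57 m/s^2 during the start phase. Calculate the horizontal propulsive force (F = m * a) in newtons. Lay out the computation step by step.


F = m * a
= 65.6 * 3.57
= 234.19 N

234.19 N


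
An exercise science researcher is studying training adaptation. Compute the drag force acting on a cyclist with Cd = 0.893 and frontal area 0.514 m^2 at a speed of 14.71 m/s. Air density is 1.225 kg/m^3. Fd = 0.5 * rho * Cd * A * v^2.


Step 1: v^2 = 216.3841
Step 2: Fd = 0.5 * 1.225 * 0.893 * 0.514 * 216.3841
= 60.834 N

60.834 N


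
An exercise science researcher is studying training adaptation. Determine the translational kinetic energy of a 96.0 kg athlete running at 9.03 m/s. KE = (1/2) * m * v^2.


KE = 0.5 * m * v^2
= 0.5 * 96.0 * 9.03^2
= 0.5 * 96.0 * 81.5409
= 3913.96 J

3913.96 J


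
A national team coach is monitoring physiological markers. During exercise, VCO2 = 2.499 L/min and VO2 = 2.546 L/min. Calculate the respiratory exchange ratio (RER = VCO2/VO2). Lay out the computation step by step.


RER = VCO2 / VO2
= 2.499 / 2.546
= 0.9815

0.9815


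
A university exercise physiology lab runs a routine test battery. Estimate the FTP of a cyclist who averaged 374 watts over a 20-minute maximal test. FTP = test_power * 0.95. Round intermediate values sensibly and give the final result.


FTP = 374 * 0.95 = 355.3 W

355.3 W


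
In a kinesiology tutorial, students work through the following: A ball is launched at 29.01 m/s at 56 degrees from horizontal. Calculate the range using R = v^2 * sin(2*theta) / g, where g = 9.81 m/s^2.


sin(2 * 56) = sin(112) = 0.927184
v^2 = 29.01^2 = 841.5801
R = 841.5801 * 0.927184 / 9.81
= 79.541 m

79.541 m


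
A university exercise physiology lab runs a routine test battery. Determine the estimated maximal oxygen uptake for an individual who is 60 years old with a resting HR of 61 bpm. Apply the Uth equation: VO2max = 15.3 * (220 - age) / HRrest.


HRmax = 220 - 60 = 160
VO2max = 15.3 * (160 / 61)
= 15.3 * 2.623
= 40.13 mL/kg/min

40.13 mL/kg/min


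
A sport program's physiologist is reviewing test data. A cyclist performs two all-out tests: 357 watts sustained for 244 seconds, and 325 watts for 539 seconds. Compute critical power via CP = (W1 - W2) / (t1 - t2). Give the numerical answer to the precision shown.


W1 = P1 * t1 = 357 * 244 = 87108 J
W2 = P2 * t2 = 325 * 539 = 175175 J
CP = (87108 - 175175) / (244 - 539)
= 298.53 W

298.53 W


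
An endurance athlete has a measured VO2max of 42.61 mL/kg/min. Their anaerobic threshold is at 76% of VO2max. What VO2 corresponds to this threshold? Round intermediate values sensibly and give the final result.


Anaerobic threshold VO2 = VO2max * 76%
= 42.61 * 0.76
= 32.38 mL/kg/min

32.38 mL/kg/min


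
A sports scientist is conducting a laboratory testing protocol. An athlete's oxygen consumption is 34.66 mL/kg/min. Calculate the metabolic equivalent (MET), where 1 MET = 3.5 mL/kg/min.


MET = VO2 / 3.5
= 34.66 / 3.5
= 9.9 METs

9.9 METs


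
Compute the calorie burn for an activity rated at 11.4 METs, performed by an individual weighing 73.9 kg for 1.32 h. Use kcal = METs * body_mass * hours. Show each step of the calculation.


Product of METs and mass = 11.4 * 73.9 = 842.46
Total kcal = 842.46 * 1.32 = 1112.05 kcal

1112.05 kcal


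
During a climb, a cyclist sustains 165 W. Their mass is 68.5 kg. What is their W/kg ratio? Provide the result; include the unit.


Power-to-weight = 165 W / 68.5 kg
= 2.409 W/kg

2.409 W/kg


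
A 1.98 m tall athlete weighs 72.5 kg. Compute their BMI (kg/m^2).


height^2 = 3.9204 m^2
BMI = 72.5 / 3.9204 = 18.49 kg/m^2

18.49 kg/m^2


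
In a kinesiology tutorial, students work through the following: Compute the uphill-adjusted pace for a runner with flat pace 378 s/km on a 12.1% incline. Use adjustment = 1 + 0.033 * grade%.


Adjustment factor = 1 + 0.033 * 12.1 = 1.3993
Grade-adjusted pace = 378 * 1.3993 = 528.94 s/km

528.94 s/km


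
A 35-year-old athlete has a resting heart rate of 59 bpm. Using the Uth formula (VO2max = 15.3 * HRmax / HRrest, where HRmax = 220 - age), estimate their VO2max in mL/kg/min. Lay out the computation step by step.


HRmax = 220 - 35 = 185 bpm
Ratio = HRmax / HRrest = 185 / 59 = 3.1356
VO2max = 15.3 * 3.1356 = 47.97 mL/kg/min

47.97 mL/kg/min


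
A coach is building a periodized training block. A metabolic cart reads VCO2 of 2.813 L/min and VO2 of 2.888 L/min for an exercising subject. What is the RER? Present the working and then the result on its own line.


RER = VCO2 / VO2 = 2.813 / 2.888 = 0.974

0.974


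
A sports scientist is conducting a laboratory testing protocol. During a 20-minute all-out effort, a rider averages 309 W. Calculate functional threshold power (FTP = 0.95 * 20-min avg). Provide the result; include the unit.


FTP = 0.95 * 309
= 293.55 W

293.55 W


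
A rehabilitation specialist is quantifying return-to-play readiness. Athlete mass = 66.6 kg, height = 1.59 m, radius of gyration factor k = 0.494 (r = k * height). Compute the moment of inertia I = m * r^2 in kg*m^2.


r = k * height = 0.494 * 1.59 = 0.78546 m
r^2 = 0.78546^2 = 0.616947
I = 66.6 * 0.616947 = 41.089 kg*m^2

41.089 kg*m^2


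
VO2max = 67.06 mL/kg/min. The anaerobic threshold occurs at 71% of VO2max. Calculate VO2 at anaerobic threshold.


AT fraction = 71 / 100 = 0.71
AT VO2 = 67.06 * 0.71
= 47.61 mL/kg/min

47.61 mL/kg/min


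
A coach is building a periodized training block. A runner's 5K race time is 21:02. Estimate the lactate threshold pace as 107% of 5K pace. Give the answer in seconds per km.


Total race time = 21*60 + 2 = 1262 seconds
5K pace = 1262 / 5 = 252.4 sec/km
LT pace = 252.4 * 1.07 = 270.07 sec/km

270.07 s/km


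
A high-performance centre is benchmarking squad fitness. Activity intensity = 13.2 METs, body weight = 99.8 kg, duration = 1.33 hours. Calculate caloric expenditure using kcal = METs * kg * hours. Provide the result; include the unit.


kcal = 13.2 * 99.8 * 1.33
= 1317.36 * 1.33
= 1752.09 kcal

1752.09 kcal


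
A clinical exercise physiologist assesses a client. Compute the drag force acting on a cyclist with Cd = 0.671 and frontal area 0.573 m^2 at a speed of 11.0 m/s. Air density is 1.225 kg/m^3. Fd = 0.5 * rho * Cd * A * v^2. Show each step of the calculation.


Step 1: v^2 = 121.0
Step 2: Fd = 0.5 * 1.225 * 0.671 * 0.573 * 121.0
= 28.495 N

28.495 N


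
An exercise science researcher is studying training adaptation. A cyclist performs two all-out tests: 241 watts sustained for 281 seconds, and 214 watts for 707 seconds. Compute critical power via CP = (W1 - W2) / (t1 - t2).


W1 = P1 * t1 = 241 * 281 = 67721 J
W2 = P2 * t2 = 214 * 707 = 151298 J
CP = (67721 - 151298) / (281 - 707)
= 196.19 W

196.19 W


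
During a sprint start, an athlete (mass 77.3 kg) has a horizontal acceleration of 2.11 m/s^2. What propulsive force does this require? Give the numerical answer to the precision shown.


Propulsive force = mass * acceleration
= 77.3 kg * 2.11 m/s^2
= 163.1 N

163.1 N


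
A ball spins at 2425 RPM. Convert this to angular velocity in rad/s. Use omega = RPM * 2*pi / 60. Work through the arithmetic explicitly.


omega = 2425 * 2 * pi / 60
= 2425 * 6.28318531 / 60
= 15236.724 / 60
= 253.945 rad/s

253.945 rad/s


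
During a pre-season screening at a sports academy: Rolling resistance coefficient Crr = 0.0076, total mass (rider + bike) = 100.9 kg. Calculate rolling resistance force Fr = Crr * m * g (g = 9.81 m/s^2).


Fr = Crr * m * g
= 0.0076 * 100.9 * 9.81
= 7.523 N

7.523 N


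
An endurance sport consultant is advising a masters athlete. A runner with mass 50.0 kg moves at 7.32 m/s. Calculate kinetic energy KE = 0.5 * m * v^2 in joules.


v^2 = 7.32^2 = 53.5824
KE = 0.5 * 50.0 * 53.5824
= 1339.56 J

1339.56 J


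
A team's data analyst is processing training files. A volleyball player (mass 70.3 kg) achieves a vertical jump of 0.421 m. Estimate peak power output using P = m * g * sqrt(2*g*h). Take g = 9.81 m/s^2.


2 * g * h = 2 * 9.81 * 0.421 = 8.26002
sqrt(8.26002) = 2.874025 m/s
P = 70.3 * 9.81 * 2.874025 = 1982.05 W

1982.05 W


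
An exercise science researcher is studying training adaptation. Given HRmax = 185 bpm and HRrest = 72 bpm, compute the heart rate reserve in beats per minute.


Heart rate reserve = maximum HR minus resting HR
HRR = 185 - 72 = 113 bpm

113 bpm


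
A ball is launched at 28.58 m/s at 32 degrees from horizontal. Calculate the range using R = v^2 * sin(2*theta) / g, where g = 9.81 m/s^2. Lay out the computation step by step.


sin(2 * 32) = sin(64) = 0.898794
v^2 = 28.58^2 = 816.8164
R = 816.8164 * 0.898794 / 9.81
= 74.837 m

74.837 m


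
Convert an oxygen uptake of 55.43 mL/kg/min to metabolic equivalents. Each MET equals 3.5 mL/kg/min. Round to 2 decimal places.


One MET = 3.5 mL/kg/min
Number of METs = 55.43 / 3.5
= 15.84 METs

15.84 METs


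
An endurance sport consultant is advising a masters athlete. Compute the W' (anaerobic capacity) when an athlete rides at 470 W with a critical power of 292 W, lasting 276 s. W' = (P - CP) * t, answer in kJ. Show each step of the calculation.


Above-CP power = 178 W
Duration = 276 s
W' = 178 * 276 = 49128 J
Convert: 49128 / 1000 = 49.128 kJ

49.128 kJ


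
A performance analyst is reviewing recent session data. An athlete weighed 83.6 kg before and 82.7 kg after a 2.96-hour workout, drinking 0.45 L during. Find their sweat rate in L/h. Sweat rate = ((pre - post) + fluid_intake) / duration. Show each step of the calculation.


Body mass change = 0.9 kg
Total sweat loss = 0.9 + 0.45 = 1.35 L
Rate = 1.35 / 2.96 = 0.456 L/h

0.456 L/h


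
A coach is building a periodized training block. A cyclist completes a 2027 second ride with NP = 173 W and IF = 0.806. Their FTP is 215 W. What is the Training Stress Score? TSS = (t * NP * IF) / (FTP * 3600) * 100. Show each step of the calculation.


t * NP * IF = 2027 * 173 * 0.806 = 282640.826
FTP * 3600 = 774000
TSS = (282640.826 / 774000) * 100 = 36.52

36.52 TSS


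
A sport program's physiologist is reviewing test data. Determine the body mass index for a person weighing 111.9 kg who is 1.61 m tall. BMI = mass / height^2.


BMI = mass / height^2
= 111.9 / 1.61^2
= 111.9 / 2.5921
= 43.17 kg/m^2

43.17 kg/m^2


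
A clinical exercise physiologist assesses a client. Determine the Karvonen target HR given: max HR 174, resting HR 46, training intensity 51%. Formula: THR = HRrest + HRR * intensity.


HRR = HRmax - HRrest = 174 - 46 = 128
THR = 46 + 128 * 0.51
= 111.28 bpm

111.28 bpm


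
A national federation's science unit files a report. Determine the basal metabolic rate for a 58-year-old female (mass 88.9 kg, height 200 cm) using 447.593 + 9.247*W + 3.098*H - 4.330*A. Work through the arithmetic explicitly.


BMR = 447.593 + 9.247*88.9 + 3.098*200 - 4.330*58
= 1638.11 kcal/day

1638.11 kcal/day


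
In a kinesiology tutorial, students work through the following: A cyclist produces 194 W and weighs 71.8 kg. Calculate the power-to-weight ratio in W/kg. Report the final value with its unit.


P/W = power / mass
= 194 / 71.8
= 2.702 W/kg

2.702 W/kg


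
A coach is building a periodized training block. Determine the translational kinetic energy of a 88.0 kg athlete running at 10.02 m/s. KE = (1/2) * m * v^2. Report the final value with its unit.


KE = 0.5 * m * v^2
= 0.5 * 88.0 * 10.02^2
= 0.5 * 88.0 * 100.4004
= 4417.62 J

4417.62 J


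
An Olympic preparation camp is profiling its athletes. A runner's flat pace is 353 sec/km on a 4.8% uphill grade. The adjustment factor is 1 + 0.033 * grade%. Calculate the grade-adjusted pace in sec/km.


Factor = 1 + 0.033 * 4.8 = 1.1584
Adjusted pace = 353 * 1.1584
= 408.92 sec/km

408.92 s/km


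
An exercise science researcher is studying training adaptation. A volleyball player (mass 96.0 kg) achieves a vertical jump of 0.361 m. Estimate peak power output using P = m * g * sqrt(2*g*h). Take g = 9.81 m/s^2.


2 * g * h = 2 * 9.81 * 0.361 = 7.08282
sqrt(7.08282) = 2.661357 m/s
P = 96.0 * 9.81 * 2.661357 = 2506.36 W

2506.36 W


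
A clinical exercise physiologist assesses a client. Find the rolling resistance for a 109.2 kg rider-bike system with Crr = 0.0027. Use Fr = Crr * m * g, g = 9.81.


m * g = 109.2 * 9.81 = 1071.252 N
Fr = 0.0027 * 1071.252 = 2.892 N

2.892 N


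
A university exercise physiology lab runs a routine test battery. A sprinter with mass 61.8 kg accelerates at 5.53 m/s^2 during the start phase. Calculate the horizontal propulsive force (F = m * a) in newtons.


F = m * a
= 61.8 * 5.53
= 341.75 N

341.75 N


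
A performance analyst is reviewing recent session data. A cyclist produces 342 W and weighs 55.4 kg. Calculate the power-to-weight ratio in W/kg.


P/W = power / mass
= 342 / 55.4
= 6.173 W/kg

6.173 W/kg


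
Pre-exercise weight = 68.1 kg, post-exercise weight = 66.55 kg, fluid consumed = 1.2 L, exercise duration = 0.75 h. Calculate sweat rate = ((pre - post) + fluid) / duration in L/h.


Weight loss = 68.1 - 66.55 = 1.55 kg (approx L)
Total sweat = 1.55 + 1.2 = 2.75 L
Sweat rate = 2.75 / 0.75 = 3.667 L/h

3.667 L/h


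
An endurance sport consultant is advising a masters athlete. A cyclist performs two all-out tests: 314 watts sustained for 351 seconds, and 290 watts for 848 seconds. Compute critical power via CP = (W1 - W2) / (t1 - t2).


W1 = P1 * t1 = 314 * 351 = 110214 J
W2 = P2 * t2 = 290 * 848 = 245920 J
CP = (110214 - 245920) / (351 - 848)
= 273.05 W

273.05 W


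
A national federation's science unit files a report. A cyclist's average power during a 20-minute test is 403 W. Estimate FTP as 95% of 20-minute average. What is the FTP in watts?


FTP = 20-min power * 0.95
= 403 * 0.95
= 382.85 W

382.85 W


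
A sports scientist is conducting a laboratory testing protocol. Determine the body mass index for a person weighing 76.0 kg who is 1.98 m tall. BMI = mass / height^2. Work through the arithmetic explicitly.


BMI = mass / height^2
= 76.0 / 1.98^2
= 76.0 / 3.9204
= 19.39 kg/m^2

19.39 kg/m^2


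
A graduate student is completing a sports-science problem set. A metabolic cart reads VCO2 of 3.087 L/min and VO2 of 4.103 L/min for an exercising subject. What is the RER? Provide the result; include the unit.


RER = VCO2 / VO2 = 3.087 / 4.103 = 0.7524

0.7524


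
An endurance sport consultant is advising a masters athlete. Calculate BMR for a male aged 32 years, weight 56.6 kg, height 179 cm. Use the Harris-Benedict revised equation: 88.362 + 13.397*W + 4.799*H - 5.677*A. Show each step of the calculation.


Substituting values:
W term = 13.397 * 56.6 = 758.2702
H term = 4.799 * 179 = 859.021
A term = 5.677 * 32 = 181.664
BMR = 1523.99 kcal/day

1523.99 kcal/day


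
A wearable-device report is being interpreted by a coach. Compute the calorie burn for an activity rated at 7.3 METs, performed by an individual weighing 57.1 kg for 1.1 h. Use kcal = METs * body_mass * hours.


Product of METs and mass = 7.3 * 57.1 = 416.83
Total kcal = 416.83 * 1.1 = 458.51 kcal

458.51 kcal


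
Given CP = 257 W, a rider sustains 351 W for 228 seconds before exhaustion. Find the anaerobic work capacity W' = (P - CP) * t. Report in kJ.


Excess power = 351 - 257 = 94 W
Work above CP = 94 * 228 = 21432 J
W' = 21.432 kJ

21.432 kJ


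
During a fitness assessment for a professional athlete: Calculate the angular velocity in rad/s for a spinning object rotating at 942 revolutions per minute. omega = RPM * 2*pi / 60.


omega = RPM * 2*pi / 60
= 942 * 6.28318531 / 60
= 98.646 rad/s

98.646 rad/s


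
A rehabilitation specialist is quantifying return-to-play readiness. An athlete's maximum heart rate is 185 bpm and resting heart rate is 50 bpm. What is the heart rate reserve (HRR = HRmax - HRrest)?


HRR = HRmax - HRrest
= 185 - 50
= 135 bpm

135 bpm


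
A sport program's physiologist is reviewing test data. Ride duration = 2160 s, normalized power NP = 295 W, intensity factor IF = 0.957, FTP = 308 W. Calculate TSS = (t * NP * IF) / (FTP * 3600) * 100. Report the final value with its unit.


Numerator = 2160 * 295 * 0.957 = 609800.4
Denominator = 308 * 3600 = 1108800
TSS = 609800.4 / 1108800 * 100
= 55.0

55.0 TSS


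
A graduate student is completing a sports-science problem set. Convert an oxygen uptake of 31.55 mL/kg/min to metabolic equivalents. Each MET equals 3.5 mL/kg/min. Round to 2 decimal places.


One MET = 3.5 mL/kg/min
Number of METs = 31.55 / 3.5
= 9.01 METs

9.01 METs


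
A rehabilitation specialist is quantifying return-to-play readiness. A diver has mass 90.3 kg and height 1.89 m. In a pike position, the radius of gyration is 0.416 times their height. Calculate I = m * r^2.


r = 0.416 * 1.89 = 0.78624 m
I = m * r^2 = 90.3 * 0.618173 = 55.821 kg*m^2

55.821 kg*m^2


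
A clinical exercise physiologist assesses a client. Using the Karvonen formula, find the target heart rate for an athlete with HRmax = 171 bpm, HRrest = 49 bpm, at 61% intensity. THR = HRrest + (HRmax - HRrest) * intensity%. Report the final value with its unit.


HRR = 171 - 49 = 122
THR = 49 + 122 * 0.61
= 49 + 74.42
= 123.42 bpm

123.42 bpm


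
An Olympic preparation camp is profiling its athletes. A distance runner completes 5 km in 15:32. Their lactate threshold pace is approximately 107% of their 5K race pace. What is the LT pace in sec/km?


Convert to seconds: 15 min 32 s = 932 s
Pace per km = 932 / 5 = 186.4 s/km
LT pace = 186.4 * 1.07 = 199.45 s/km

199.45 s/km


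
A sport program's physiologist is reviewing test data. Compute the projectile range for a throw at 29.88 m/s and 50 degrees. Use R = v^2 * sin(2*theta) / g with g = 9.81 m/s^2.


Two times the angle = 100 degrees
sin(100) = 0.984808
R = 892.8144 * 0.984808 / 9.81 = 89.628 m

89.628 m


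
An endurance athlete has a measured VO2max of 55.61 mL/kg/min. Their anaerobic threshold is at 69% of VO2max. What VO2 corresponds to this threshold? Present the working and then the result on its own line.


Anaerobic threshold VO2 = VO2max * 69%
= 55.61 * 0.69
= 38.37 mL/kg/min

38.37 mL/kg/min


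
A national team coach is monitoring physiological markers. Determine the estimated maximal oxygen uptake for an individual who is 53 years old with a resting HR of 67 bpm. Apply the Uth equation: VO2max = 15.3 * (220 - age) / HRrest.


HRmax = 220 - 53 = 167
VO2max = 15.3 * (167 / 67)
= 15.3 * 2.4925
= 38.14 mL/kg/min

38.14 mL/kg/min
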